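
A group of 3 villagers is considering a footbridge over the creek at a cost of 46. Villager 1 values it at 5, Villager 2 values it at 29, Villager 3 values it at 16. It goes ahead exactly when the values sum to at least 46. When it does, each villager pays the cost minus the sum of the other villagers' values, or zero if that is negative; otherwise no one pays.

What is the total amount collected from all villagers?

38

Total value 50 ≥ cost 46, so it is built.
Villager 1: others sum to 45; max(0, 46 - 45) = 1.
Villager 2: others sum to 21; max(0, 46 - 21) = 25.
Villager 3: others sum to 34; max(0, 46 - 34) = 12.
Total collected = 1 + 25 + 12 = 38.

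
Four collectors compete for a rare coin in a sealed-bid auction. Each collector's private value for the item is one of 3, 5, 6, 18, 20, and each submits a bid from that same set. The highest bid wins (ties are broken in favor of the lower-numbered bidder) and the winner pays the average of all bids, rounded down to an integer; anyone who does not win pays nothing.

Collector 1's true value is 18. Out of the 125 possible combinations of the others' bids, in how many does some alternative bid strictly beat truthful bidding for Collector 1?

Others bid (3, 3, 3): truth gives 12; bid 3 gives 15 > 12. Violating.
Others bid (3, 3, 5): truth gives 11; bid 5 gives 14 > 11. Violating.
Others bid (3, 3, 6): truth gives 11; bid 6 gives 14 > 11. Violating.
Others bid (3, 3, 20): truth gives 0; bid 20 gives 7 > 0. Violating.
Others bid (3, 3, 18): truth gives 8; no alternative beats it.
Others bid (3, 5, 18): truth gives 7; no alternative beats it.
(Checking all 125 profiles: 81 have a profitable deviation, 44 do not.)

81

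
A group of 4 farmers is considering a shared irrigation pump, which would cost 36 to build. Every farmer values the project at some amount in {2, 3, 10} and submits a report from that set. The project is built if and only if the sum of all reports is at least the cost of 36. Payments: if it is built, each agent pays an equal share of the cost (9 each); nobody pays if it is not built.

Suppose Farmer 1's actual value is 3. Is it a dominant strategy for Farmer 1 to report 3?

Check each profile of the others' reports and compare truth against every alternative report.
Others report (2, 2, 2): truth gives 0, best alternative gives 0.
Others report (2, 2, 3): truth gives 0, best alternative gives 0.
Others report (2, 2, 10): truth gives 0, best alternative gives 0.
Others report (2, 3, 2): truth gives 0, best alternative gives 0.
Others report (2, 3, 3): truth gives 0, best alternative gives 0.
Others report (2, 3, 10): truth gives 0, best alternative gives 0.
(Remaining 21 profiles checked similarly; truth is weakly best in each.)
In every case the truthful report is at least as good as any alternative, so it is a dominant strategy.

Yes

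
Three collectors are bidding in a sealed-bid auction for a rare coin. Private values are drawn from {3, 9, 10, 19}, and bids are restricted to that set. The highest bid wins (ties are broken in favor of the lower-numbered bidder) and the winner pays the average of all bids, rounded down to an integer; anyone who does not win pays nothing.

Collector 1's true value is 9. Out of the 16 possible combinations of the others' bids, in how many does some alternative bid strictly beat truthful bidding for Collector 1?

Others bid (3, 3): truth gives 4; bid 3 gives 6 > 4. Violating.
Others bid (3, 10): truth gives 0; bid 10 gives 2 > 0. Violating.
Others bid (10, 3): truth gives 0; bid 10 gives 2 > 0. Violating.
Others bid (3, 9): truth gives 2; no alternative beats it.
Others bid (3, 19): truth gives 0; no alternative beats it.
(Checking all 16 profiles: 3 have a profitable deviation, 13 do not.)

3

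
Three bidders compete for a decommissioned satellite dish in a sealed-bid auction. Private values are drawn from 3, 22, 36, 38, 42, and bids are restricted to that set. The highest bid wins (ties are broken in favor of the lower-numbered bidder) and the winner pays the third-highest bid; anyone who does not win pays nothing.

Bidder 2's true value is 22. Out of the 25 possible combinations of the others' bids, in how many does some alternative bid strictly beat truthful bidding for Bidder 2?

Others bid (3, 36): truth gives 0; bid 36 gives 19 > 0. Violating.
Others bid (3, 38): truth gives 0; bid 38 gives 19 > 0. Violating.
Others bid (3, 42): truth gives 0; bid 42 gives 19 > 0. Violating.
Others bid (22, 3): truth gives 0; bid 36 gives 19 > 0. Violating.
Others bid (3, 3): truth gives 19; no alternative beats it.
Others bid (3, 22): truth gives 19; no alternative beats it.
(Checking all 25 profiles: 6 have a profitable deviation, 19 do not.)

6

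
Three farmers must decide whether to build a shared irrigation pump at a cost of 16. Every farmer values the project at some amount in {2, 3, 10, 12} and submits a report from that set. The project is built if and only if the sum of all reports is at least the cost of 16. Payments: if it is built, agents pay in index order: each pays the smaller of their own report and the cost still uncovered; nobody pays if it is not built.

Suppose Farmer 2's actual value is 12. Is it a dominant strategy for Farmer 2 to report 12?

Consider the case where Farmer 1 reports 2 and Farmer 3 reports 10.
Truthful report 12: project built, pays 12, utility 12 - 12 = 0.
Report 10 instead: project built, pays 10, utility 12 - 10 = 2.
Since 2 > 0, reporting 10 is strictly better here, so truthful reporting is not dominant.

No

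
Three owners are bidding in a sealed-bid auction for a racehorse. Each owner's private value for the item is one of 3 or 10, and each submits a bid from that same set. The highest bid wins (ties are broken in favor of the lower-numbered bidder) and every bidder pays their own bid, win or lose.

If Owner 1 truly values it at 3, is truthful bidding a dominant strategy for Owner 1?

Yes

Check each profile of the others' bids and compare truth against every alternative bid.
Others bid (3, 3): truth gives 0, best alternative gives -7.
Others bid (3, 10): truth gives -3, best alternative gives -7.
Others bid (10, 3): truth gives -3, best alternative gives -7.
Others bid (10, 10): truth gives -3, best alternative gives -7.
In every case the truthful bid is at least as good as any alternative, so it is a dominant strategy.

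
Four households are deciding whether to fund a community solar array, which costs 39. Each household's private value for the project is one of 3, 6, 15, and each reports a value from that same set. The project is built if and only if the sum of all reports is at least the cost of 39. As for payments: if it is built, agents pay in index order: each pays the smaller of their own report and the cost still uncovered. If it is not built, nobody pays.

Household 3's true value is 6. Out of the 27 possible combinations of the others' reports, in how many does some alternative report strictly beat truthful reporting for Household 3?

4

Others report (6, 15, 15): truth gives 0; report 3 gives 3 > 0. Violating.
Others report (15, 6, 15): truth gives 0; report 3 gives 3 > 0. Violating.
Others report (15, 15, 6): truth gives 0; report 3 gives 3 > 0. Violating.
Others report (15, 15, 15): truth gives 0; report 3 gives 3 > 0. Violating.
Others report (3, 3, 3): truth gives 0; no alternative beats it.
Others report (3, 3, 6): truth gives 0; no alternative beats it.
(Checking all 27 profiles: 4 have a profitable deviation, 23 do not.)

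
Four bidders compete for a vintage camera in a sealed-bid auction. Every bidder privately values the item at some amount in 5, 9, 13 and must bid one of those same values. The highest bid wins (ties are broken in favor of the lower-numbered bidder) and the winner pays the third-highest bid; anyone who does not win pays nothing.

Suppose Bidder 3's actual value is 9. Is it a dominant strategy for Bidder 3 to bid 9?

Consider the case where Bidder 1 bids 5, Bidder 2 bids 5 and Bidder 4 bids 13.
Truthful bid 9: loses, pays 0, utility 0.
Bid 13 instead: wins, pays 5, utility 9 - 5 = 4.
Since 4 > 0, bidding 13 is strictly better here, so truthful bidding is not dominant.

No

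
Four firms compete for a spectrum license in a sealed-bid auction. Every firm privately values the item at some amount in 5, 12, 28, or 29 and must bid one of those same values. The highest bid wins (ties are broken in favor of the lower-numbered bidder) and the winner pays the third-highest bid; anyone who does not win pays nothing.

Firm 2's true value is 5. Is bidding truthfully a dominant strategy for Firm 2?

Check each profile of the others' bids and compare truth against every alternative bid.
Others bid (5, 12, 12): truth gives 0, best alternative gives -7.
Others bid (5, 5, 5): truth gives 0, best alternative gives 0.
Others bid (5, 5, 12): truth gives 0, best alternative gives 0.
Others bid (5, 5, 28): truth gives 0, best alternative gives 0.
Others bid (5, 5, 29): truth gives 0, best alternative gives 0.
Others bid (5, 12, 5): truth gives 0, best alternative gives 0.
(Remaining 58 profiles checked similarly; truth is weakly best in each.)
In every case the truthful bid is at least as good as any alternative, so it is a dominant strategy.

Yes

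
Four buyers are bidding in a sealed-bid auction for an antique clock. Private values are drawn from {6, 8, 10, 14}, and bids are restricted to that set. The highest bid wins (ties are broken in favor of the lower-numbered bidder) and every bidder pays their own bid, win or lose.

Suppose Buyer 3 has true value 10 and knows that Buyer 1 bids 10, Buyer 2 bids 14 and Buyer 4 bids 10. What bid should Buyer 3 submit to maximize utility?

6

Bid 6: loses but pays 6, utility -6.
Bid 8: loses but pays 8, utility -8.
Bid 10: loses but pays 10, utility -10.
Bid 14: loses but pays 14, utility -14.
The best choice is 6 with utility -6.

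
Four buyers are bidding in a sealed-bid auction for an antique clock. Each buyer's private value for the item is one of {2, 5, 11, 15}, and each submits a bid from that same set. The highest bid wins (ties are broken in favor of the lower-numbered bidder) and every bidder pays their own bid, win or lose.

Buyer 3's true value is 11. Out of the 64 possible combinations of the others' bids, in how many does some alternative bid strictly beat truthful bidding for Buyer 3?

Others bid (2, 2, 2): truth gives 0; bid 5 gives 6 > 0. Violating.
Others bid (2, 2, 5): truth gives 0; bid 5 gives 6 > 0. Violating.
Others bid (2, 2, 15): truth gives -11; bid 2 gives -2 > -11. Violating.
Others bid (2, 5, 15): truth gives -11; bid 2 gives -2 > -11. Violating.
Others bid (2, 2, 11): truth gives 0; no alternative beats it.
Others bid (2, 5, 2): truth gives 0; no alternative beats it.
(Checking all 64 profiles: 54 have a profitable deviation, 10 do not.)

54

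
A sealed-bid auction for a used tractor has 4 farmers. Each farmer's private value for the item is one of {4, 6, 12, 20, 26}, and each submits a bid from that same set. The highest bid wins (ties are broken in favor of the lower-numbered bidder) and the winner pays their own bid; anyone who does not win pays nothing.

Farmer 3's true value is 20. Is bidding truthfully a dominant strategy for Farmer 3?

No

Consider the case where Farmer 1 bids 4, Farmer 2 bids 4 and Farmer 4 bids 4.
Truthful bid 20: wins, pays 20, utility 20 - 20 = 0.
Bid 6 instead: wins, pays 6, utility 20 - 6 = 14.
Since 14 > 0, bidding 6 is strictly better here, so truthful bidding is not dominant.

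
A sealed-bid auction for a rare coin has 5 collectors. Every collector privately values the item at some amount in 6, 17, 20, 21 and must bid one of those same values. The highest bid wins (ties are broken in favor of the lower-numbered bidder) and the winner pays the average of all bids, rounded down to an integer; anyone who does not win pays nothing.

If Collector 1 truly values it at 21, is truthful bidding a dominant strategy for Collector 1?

No

Consider the case where Collector 2 bids 6, Collector 3 bids 6, Collector 4 bids 6 and Collector 5 bids 6.
Truthful bid 21: wins, pays 9, utility 21 - 9 = 12.
Bid 6 instead: wins, pays 6, utility 21 - 6 = 15.
Since 15 > 12, bidding 6 is strictly better here, so truthful bidding is not dominant.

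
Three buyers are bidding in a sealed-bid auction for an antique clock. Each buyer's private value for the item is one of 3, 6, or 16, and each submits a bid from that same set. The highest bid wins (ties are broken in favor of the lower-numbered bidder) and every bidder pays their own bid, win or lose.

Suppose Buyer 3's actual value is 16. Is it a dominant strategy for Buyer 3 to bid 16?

No

Consider the case where Buyer 1 bids 3 and Buyer 2 bids 3.
Truthful bid 16: wins, pays 16, utility 16 - 16 = 0.
Bid 6 instead: wins, pays 6, utility 16 - 6 = 10.
Since 10 > 0, bidding 6 is strictly better here, so truthful bidding is not dominant.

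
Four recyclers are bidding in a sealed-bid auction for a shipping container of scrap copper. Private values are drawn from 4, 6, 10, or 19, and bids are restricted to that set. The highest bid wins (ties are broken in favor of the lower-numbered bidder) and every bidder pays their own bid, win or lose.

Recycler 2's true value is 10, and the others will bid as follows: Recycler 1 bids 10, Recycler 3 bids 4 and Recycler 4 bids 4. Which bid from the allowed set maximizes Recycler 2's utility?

Bid 4: loses but pays 4, utility -4.
Bid 6: loses but pays 6, utility -6.
Bid 10: loses but pays 10, utility -10.
Bid 19: wins, pays 19, utility 10 - 19 = -9.
The best choice is 4 with utility -4.

4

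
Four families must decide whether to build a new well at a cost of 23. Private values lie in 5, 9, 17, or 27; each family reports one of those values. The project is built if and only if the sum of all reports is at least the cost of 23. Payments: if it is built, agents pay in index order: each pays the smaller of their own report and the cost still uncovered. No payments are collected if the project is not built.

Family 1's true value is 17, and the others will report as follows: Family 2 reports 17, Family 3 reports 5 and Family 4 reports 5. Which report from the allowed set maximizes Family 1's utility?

5

Report 5: project built, pays 5, utility 17 - 5 = 12.
Report 9: project built, pays 9, utility 17 - 9 = 8.
Report 17: project built, pays 17, utility 17 - 17 = 0.
Report 27: project built, pays 23, utility 17 - 23 = -6.
The best choice is 5 with utility 12.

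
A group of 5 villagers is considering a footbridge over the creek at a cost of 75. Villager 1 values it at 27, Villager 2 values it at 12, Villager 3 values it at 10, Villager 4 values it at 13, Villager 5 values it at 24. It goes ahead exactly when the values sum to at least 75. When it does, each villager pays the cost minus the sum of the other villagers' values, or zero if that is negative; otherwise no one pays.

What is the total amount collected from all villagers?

32

Total value 86 ≥ cost 75, so it is built.
Villager 1: others sum to 59; max(0, 75 - 59) = 16.
Villager 2: others sum to 74; max(0, 75 - 74) = 1.
Villager 3: others sum to 76; max(0, 75 - 76) = 0.
Villager 4: others sum to 73; max(0, 75 - 73) = 2.
Villager 5: others sum to 62; max(0, 75 - 62) = 13.
Total collected = 16 + 1 + 0 + 2 + 13 = 32.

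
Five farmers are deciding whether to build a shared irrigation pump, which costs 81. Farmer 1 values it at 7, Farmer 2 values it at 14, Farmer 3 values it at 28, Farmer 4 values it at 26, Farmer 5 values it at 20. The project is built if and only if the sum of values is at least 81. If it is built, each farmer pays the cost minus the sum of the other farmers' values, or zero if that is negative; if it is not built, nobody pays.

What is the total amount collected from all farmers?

32

Total value 95 ≥ cost 81, so it is built.
Farmer 1: others sum to 88; max(0, 81 - 88) = 0.
Farmer 2: others sum to 81; max(0, 81 - 81) = 0.
Farmer 3: others sum to 67; max(0, 81 - 67) = 14.
Farmer 4: others sum to 69; max(0, 81 - 69) = 12.
Farmer 5: others sum to 75; max(0, 81 - 75) = 6.
Total collected = 0 + 0 + 14 + 12 + 6 = 32.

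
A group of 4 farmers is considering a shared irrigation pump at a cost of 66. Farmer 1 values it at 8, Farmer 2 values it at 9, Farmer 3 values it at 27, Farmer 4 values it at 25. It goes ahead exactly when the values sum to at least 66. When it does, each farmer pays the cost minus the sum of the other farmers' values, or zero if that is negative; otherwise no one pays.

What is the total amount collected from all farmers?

57

Total value 69 ≥ cost 66, so it is built.
Farmer 1: others sum to 61; max(0, 66 - 61) = 5.
Farmer 2: others sum to 60; max(0, 66 - 60) = 6.
Farmer 3: others sum to 42; max(0, 66 - 42) = 24.
Farmer 4: others sum to 44; max(0, 66 - 44) = 22.
Total collected = 5 + 6 + 24 + 22 = 57.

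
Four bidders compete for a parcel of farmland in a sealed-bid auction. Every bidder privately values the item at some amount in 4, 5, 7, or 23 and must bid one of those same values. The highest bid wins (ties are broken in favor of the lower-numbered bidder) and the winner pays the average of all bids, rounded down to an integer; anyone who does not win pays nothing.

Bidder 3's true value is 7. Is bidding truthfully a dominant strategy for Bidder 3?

No

Consider the case where Bidder 1 bids 4, Bidder 2 bids 4 and Bidder 4 bids 5.
Truthful bid 7: wins, pays 5, utility 7 - 5 = 2.
Bid 5 instead: wins, pays 4, utility 7 - 4 = 3.
Since 3 > 2, bidding 5 is strictly better here, so truthful bidding is not dominant.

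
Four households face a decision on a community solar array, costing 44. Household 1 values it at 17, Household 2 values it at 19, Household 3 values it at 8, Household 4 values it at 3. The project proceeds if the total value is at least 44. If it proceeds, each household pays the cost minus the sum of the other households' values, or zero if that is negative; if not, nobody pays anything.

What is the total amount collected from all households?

Total value 47 ≥ cost 44, so it is built.
Household 1: others sum to 30; max(0, 44 - 30) = 14.
Household 2: others sum to 28; max(0, 44 - 28) = 16.
Household 3: others sum to 39; max(0, 44 - 39) = 5.
Household 4: others sum to 44; max(0, 44 - 44) = 0.
Total collected = 14 + 16 + 5 + 0 = 35.

35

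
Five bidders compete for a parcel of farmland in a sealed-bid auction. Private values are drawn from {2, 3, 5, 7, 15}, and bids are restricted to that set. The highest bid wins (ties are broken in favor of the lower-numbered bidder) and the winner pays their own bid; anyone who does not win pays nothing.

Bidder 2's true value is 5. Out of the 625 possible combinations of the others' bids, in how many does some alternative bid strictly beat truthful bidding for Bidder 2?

8

Others bid (2, 2, 2, 2): truth gives 0; bid 3 gives 2 > 0. Violating.
Others bid (2, 2, 2, 3): truth gives 0; bid 3 gives 2 > 0. Violating.
Others bid (2, 2, 3, 2): truth gives 0; bid 3 gives 2 > 0. Violating.
Others bid (2, 2, 3, 3): truth gives 0; bid 3 gives 2 > 0. Violating.
Others bid (2, 2, 2, 5): truth gives 0; no alternative beats it.
Others bid (2, 2, 2, 7): truth gives 0; no alternative beats it.
(Checking all 625 profiles: 8 have a profitable deviation, 617 do not.)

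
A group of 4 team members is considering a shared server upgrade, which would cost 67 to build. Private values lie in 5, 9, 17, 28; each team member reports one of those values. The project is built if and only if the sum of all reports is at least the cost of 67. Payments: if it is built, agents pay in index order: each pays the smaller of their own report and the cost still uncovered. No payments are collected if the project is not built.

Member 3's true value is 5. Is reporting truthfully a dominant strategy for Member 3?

Yes

Check each profile of the others' reports and compare truth against every alternative report.
Others report (5, 28, 28): truth gives 0, best alternative gives -4.
Others report (9, 28, 28): truth gives 0, best alternative gives -4.
Others report (17, 17, 28): truth gives 0, best alternative gives -4.
Others report (17, 28, 17): truth gives 0, best alternative gives -4.
Others report (17, 28, 28): truth gives 0, best alternative gives -4.
Others report (28, 5, 28): truth gives 0, best alternative gives -4.
(Remaining 58 profiles checked similarly; truth is weakly best in each.)
In every case the truthful report is at least as good as any alternative, so it is a dominant strategy.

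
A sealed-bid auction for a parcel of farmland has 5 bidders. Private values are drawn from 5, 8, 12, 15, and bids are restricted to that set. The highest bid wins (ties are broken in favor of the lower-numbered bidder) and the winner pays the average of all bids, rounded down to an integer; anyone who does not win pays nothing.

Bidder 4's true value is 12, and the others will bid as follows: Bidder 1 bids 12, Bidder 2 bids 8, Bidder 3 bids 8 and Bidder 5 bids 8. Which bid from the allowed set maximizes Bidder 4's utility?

15

Bid 5: loses, pays 0, utility 0.
Bid 8: loses, pays 0, utility 0.
Bid 12: loses, pays 0, utility 0.
Bid 15: wins, pays 10, utility 12 - 10 = 2.
The best choice is 15 with utility 2.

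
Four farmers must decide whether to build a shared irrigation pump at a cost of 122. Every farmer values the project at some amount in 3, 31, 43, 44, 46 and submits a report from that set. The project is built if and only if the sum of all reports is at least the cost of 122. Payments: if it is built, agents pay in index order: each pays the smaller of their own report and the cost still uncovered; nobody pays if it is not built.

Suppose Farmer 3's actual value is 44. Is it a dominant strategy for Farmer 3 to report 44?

Consider the case where Farmer 1 reports 3, Farmer 2 reports 31 and Farmer 4 reports 46.
Truthful report 44: project built, pays 44, utility 44 - 44 = 0.
Report 43 instead: project built, pays 43, utility 44 - 43 = 1.
Since 1 > 0, reporting 43 is strictly better here, so truthful reporting is not dominant.

No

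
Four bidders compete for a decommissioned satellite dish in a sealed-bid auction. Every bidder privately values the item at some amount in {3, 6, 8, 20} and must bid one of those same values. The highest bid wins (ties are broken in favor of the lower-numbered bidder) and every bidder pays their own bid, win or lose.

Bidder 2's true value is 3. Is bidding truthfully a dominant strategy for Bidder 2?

Check each profile of the others' bids and compare truth against every alternative bid.
Others bid (3, 3, 20): truth gives -3, best alternative gives -6.
Others bid (3, 6, 20): truth gives -3, best alternative gives -6.
Others bid (3, 8, 20): truth gives -3, best alternative gives -6.
Others bid (3, 20, 3): truth gives -3, best alternative gives -6.
Others bid (3, 20, 6): truth gives -3, best alternative gives -6.
Others bid (3, 20, 8): truth gives -3, best alternative gives -6.
(Remaining 58 profiles checked similarly; truth is weakly best in each.)
In every case the truthful bid is at least as good as any alternative, so it is a dominant strategy.

Yes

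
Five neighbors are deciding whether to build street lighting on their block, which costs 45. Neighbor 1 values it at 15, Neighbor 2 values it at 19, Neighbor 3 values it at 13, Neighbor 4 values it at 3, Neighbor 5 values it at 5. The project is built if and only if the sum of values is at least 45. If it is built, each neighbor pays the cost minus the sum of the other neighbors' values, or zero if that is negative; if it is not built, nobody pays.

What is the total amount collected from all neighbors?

Total value 55 ≥ cost 45, so it is built.
Neighbor 1: others sum to 40; max(0, 45 - 40) = 5.
Neighbor 2: others sum to 36; max(0, 45 - 36) = 9.
Neighbor 3: others sum to 42; max(0, 45 - 42) = 3.
Neighbor 4: others sum to 52; max(0, 45 - 52) = 0.
Neighbor 5: others sum to 50; max(0, 45 - 50) = 0.
Total collected = 5 + 9 + 3 + 0 + 0 = 17.

17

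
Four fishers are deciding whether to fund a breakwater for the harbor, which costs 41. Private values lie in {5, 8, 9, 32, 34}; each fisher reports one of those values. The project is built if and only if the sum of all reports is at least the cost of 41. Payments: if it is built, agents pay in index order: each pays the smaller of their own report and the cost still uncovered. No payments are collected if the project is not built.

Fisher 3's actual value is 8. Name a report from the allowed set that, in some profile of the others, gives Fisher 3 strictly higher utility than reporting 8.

Suppose Fisher 1 reports 5, Fisher 2 reports 5 and Fisher 4 reports 32.
Report 8: project built, pays 8, utility 8 - 8 = 0.
Report 5: project built, pays 5, utility 8 - 5 = 3.
So reporting 5 beats truth here (3 > 0).

5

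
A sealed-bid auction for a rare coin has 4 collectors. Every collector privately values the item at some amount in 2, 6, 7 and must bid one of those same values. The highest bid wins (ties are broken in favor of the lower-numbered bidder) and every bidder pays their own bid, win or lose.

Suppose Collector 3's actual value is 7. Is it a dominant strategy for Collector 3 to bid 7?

Consider the case where Collector 1 bids 2, Collector 2 bids 2 and Collector 4 bids 2.
Truthful bid 7: wins, pays 7, utility 7 - 7 = 0.
Bid 6 instead: wins, pays 6, utility 7 - 6 = 1.
Since 1 > 0, bidding 6 is strictly better here, so truthful bidding is not dominant.

No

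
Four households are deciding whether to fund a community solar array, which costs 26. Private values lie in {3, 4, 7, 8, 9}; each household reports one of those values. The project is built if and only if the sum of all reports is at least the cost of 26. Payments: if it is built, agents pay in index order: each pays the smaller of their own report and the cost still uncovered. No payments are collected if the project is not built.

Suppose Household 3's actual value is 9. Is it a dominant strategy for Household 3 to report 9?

Consider the case where Household 1 reports 3, Household 2 reports 7 and Household 4 reports 8.
Truthful report 9: project built, pays 9, utility 9 - 9 = 0.
Report 8 instead: project built, pays 8, utility 9 - 8 = 1.
Since 1 > 0, reporting 8 is strictly better here, so truthful reporting is not dominant.

No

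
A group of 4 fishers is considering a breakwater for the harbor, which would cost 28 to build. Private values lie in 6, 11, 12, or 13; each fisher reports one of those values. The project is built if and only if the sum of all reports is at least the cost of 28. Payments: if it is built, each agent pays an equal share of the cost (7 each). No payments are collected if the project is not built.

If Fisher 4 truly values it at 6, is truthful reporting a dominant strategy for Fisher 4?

Yes

Check each profile of the others' reports and compare truth against every alternative report.
Others report (6, 6, 6): truth gives 0, best alternative gives -1.
Others report (6, 6, 11): truth gives -1, best alternative gives -1.
Others report (6, 6, 12): truth gives -1, best alternative gives -1.
Others report (6, 6, 13): truth gives -1, best alternative gives -1.
Others report (6, 11, 6): truth gives -1, best alternative gives -1.
Others report (6, 11, 11): truth gives -1, best alternative gives -1.
(Remaining 58 profiles checked similarly; truth is weakly best in each.)
In every case the truthful report is at least as good as any alternative, so it is a dominant strategy.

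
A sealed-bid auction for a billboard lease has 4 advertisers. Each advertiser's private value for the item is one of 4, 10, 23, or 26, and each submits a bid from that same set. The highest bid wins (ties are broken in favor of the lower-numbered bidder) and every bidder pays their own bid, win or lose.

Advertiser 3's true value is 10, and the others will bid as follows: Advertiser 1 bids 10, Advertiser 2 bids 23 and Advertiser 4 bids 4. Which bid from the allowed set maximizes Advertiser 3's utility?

Bid 4: loses but pays 4, utility -4.
Bid 10: loses but pays 10, utility -10.
Bid 23: loses but pays 23, utility -23.
Bid 26: wins, pays 26, utility 10 - 26 = -16.
The best choice is 4 with utility -4.

4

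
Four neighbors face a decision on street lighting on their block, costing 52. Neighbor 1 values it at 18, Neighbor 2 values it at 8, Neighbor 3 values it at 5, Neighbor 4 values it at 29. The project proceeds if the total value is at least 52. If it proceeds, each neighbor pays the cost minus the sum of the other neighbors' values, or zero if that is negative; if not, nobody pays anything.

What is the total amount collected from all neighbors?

31

Total value 60 ≥ cost 52, so it is built.
Neighbor 1: others sum to 42; max(0, 52 - 42) = 10.
Neighbor 2: others sum to 52; max(0, 52 - 52) = 0.
Neighbor 3: others sum to 55; max(0, 52 - 55) = 0.
Neighbor 4: others sum to 31; max(0, 52 - 31) = 21.
Total collected = 10 + 0 + 0 + 21 = 31.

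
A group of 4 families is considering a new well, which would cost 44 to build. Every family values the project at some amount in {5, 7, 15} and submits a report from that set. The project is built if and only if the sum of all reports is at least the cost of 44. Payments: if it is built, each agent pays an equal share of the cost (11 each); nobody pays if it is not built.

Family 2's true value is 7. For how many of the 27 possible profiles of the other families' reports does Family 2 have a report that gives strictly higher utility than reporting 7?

3

Others report (7, 15, 15): truth gives -4; report 5 gives 0 > -4. Violating.
Others report (15, 7, 15): truth gives -4; report 5 gives 0 > -4. Violating.
Others report (15, 15, 7): truth gives -4; report 5 gives 0 > -4. Violating.
Others report (5, 5, 5): truth gives 0; no alternative beats it.
Others report (5, 5, 7): truth gives 0; no alternative beats it.
(Checking all 27 profiles: 3 have a profitable deviation, 24 do not.)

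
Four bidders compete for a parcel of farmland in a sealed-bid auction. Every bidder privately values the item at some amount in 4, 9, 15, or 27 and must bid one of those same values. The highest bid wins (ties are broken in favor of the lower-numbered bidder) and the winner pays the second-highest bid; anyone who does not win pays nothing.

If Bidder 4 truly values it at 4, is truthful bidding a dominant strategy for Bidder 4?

Check each profile of the others' bids and compare truth against every alternative bid.
Others bid (4, 4, 4): truth gives 0, best alternative gives 0.
Others bid (4, 4, 9): truth gives 0, best alternative gives 0.
Others bid (4, 4, 15): truth gives 0, best alternative gives 0.
Others bid (4, 4, 27): truth gives 0, best alternative gives 0.
Others bid (4, 9, 4): truth gives 0, best alternative gives 0.
Others bid (4, 9, 9): truth gives 0, best alternative gives 0.
(Remaining 58 profiles checked similarly; truth is weakly best in each.)
In every case the truthful bid is at least as good as any alternative, so it is a dominant strategy.

Yes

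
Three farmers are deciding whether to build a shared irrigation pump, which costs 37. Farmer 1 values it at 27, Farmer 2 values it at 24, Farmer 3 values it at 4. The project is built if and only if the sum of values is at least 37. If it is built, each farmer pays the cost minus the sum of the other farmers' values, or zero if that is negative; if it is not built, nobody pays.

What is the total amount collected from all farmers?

15

Total value 55 ≥ cost 37, so it is built.
Farmer 1: others sum to 28; max(0, 37 - 28) = 9.
Farmer 2: others sum to 31; max(0, 37 - 31) = 6.
Farmer 3: others sum to 51; max(0, 37 - 51) = 0.
Total collected = 9 + 6 + 0 = 15.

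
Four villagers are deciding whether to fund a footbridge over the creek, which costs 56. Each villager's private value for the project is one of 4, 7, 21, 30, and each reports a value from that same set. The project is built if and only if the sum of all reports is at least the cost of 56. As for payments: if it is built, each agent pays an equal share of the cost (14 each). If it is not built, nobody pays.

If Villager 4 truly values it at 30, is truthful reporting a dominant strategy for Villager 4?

Check each profile of the others' reports and compare truth against every alternative report.
Others report (4, 4, 21): truth gives 16, best alternative gives 0.
Others report (4, 7, 21): truth gives 16, best alternative gives 0.
Others report (4, 21, 4): truth gives 16, best alternative gives 0.
Others report (4, 21, 7): truth gives 16, best alternative gives 0.
Others report (7, 4, 21): truth gives 16, best alternative gives 0.
Others report (7, 21, 4): truth gives 16, best alternative gives 0.
(Remaining 58 profiles checked similarly; truth is weakly best in each.)
In every case the truthful report is at least as good as any alternative, so it is a dominant strategy.

Yes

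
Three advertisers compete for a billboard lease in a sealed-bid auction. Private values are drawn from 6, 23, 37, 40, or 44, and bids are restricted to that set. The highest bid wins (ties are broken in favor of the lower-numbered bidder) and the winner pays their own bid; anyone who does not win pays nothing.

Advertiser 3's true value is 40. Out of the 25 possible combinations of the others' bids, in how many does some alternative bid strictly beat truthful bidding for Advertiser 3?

Others bid (6, 6): truth gives 0; bid 23 gives 17 > 0. Violating.
Others bid (6, 23): truth gives 0; bid 37 gives 3 > 0. Violating.
Others bid (23, 6): truth gives 0; bid 37 gives 3 > 0. Violating.
Others bid (23, 23): truth gives 0; bid 37 gives 3 > 0. Violating.
Others bid (6, 37): truth gives 0; no alternative beats it.
Others bid (6, 40): truth gives 0; no alternative beats it.
(Checking all 25 profiles: 4 have a profitable deviation, 21 do not.)

4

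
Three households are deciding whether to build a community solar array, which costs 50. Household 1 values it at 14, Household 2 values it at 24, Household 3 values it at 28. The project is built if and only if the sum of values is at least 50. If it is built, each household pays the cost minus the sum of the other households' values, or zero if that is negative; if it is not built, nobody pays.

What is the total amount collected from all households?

20

Total value 66 ≥ cost 50, so it is built.
Household 1: others sum to 52; max(0, 50 - 52) = 0.
Household 2: others sum to 42; max(0, 50 - 42) = 8.
Household 3: others sum to 38; max(0, 50 - 38) = 12.
Total collected = 0 + 8 + 12 = 20.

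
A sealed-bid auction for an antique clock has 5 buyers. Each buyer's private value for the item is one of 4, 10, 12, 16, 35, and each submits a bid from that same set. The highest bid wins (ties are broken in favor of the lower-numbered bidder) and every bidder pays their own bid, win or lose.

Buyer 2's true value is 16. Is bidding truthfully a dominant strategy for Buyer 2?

No

Consider the case where Buyer 1 bids 4, Buyer 3 bids 4, Buyer 4 bids 4 and Buyer 5 bids 4.
Truthful bid 16: wins, pays 16, utility 16 - 16 = 0.
Bid 10 instead: wins, pays 10, utility 16 - 10 = 6.
Since 6 > 0, bidding 10 is strictly better here, so truthful bidding is not dominant.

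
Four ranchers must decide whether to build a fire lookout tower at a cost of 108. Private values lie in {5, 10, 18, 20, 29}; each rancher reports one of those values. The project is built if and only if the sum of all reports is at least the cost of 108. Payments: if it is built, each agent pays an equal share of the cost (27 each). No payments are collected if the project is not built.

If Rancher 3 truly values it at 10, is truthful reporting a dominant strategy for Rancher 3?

Check each profile of the others' reports and compare truth against every alternative report.
Others report (5, 5, 5): truth gives 0, best alternative gives 0.
Others report (5, 5, 10): truth gives 0, best alternative gives 0.
Others report (5, 5, 18): truth gives 0, best alternative gives 0.
Others report (5, 5, 20): truth gives 0, best alternative gives 0.
Others report (5, 5, 29): truth gives 0, best alternative gives 0.
Others report (5, 10, 5): truth gives 0, best alternative gives 0.
(Remaining 119 profiles checked similarly; truth is weakly best in each.)
In every case the truthful report is at least as good as any alternative, so it is a dominant strategy.

Yes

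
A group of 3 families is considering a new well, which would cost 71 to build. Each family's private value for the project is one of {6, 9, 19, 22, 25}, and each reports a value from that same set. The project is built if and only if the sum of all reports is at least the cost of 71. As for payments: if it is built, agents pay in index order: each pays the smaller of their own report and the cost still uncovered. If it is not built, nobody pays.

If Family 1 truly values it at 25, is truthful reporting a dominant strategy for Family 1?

Consider the case where Family 2 reports 25 and Family 3 reports 25.
Truthful report 25: project built, pays 25, utility 25 - 25 = 0.
Report 22 instead: project built, pays 22, utility 25 - 22 = 3.
Since 3 > 0, reporting 22 is strictly better here, so truthful reporting is not dominant.

No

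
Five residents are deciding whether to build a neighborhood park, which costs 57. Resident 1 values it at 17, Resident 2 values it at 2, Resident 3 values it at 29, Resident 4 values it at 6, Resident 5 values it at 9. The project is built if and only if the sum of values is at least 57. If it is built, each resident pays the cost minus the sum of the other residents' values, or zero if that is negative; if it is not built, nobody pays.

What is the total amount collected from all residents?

Total value 63 ≥ cost 57, so it is built.
Resident 1: others sum to 46; max(0, 57 - 46) = 11.
Resident 2: others sum to 61; max(0, 57 - 61) = 0.
Resident 3: others sum to 34; max(0, 57 - 34) = 23.
Resident 4: others sum to 57; max(0, 57 - 57) = 0.
Resident 5: others sum to 54; max(0, 57 - 54) = 3.
Total collected = 11 + 0 + 23 + 0 + 3 = 37.

37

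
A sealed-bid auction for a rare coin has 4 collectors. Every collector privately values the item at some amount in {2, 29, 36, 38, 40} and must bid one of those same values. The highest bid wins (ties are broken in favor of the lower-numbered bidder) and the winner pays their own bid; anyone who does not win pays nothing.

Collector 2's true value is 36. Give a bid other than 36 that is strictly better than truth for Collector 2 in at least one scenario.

Suppose Collector 1 bids 2, Collector 3 bids 2 and Collector 4 bids 2.
Bid 36: wins, pays 36, utility 36 - 36 = 0.
Bid 29: wins, pays 29, utility 36 - 29 = 7.
So bidding 29 beats truth here (7 > 0).

29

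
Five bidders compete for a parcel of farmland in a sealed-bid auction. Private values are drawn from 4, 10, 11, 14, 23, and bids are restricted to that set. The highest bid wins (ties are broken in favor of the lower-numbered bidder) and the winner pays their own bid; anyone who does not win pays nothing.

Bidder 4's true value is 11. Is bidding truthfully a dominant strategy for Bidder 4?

No

Consider the case where Bidder 1 bids 4, Bidder 2 bids 4, Bidder 3 bids 4 and Bidder 5 bids 4.
Truthful bid 11: wins, pays 11, utility 11 - 11 = 0.
Bid 10 instead: wins, pays 10, utility 11 - 10 = 1.
Since 1 > 0, bidding 10 is strictly better here, so truthful bidding is not dominant.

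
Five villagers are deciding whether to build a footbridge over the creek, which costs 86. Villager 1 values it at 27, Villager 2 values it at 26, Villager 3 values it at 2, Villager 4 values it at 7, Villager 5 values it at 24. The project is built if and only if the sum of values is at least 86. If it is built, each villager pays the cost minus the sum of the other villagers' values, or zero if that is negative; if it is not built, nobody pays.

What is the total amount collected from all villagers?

86

Total value 86 ≥ cost 86, so it is built.
Villager 1: others sum to 59; max(0, 86 - 59) = 27.
Villager 2: others sum to 60; max(0, 86 - 60) = 26.
Villager 3: others sum to 84; max(0, 86 - 84) = 2.
Villager 4: others sum to 79; max(0, 86 - 79) = 7.
Villager 5: others sum to 62; max(0, 86 - 62) = 24.
Total collected = 27 + 26 + 2 + 7 + 24 = 86.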